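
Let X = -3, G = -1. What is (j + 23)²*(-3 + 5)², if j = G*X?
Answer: 2704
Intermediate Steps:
j = 3 (j = -1*(-3) = 3)
(j + 23)²*(-3 + 5)² = (3 + 23)²*(-3 + 5)² = 26²*2² = 676*4 = 2704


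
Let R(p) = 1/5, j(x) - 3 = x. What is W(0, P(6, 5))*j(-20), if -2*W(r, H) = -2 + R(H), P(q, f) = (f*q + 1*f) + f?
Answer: -153/10 ≈ -15.300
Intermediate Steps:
j(x) = 3 + x
R(p) = 1/5
P(q, f) = 2*f + f*q (P(q, f) = (f*q + f) + f = (f + f*q) + f = 2*f + f*q)
W(r, H) = 9/10 (W(r, H) = -(-2 + 1/5)/2 = -1/2*(-9/5) = 9/10)
W(0, P(6, 5))*j(-20) = 9*(3 - 20)/10 = (9/10)*(-17) = -153/10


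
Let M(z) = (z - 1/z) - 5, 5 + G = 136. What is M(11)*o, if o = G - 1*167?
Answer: -2340/11 ≈ -212.73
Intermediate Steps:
G = 131 (G = -5 + 136 = 131)
o = -36 (o = 131 - 1*167 = 131 - 167 = -36)
M(z) = -5 + z - 1/z
M(11)*o = (-5 + 11 - 1/11)*(-36) = (65/11)*(-36) = -2340/11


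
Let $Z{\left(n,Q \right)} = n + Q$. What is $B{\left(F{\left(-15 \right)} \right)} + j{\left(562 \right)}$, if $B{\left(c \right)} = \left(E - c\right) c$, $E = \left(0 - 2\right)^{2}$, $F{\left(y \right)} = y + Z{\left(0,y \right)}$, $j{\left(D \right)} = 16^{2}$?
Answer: $-764$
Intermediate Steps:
$j{\left(D \right)} = 256$
$Z{\left(n,Q \right)} = Q + n$
$F{\left(y \right)} = 2 y$ ($F{\left(y \right)} = y + \left(y + 0\right) = y + y = 2 y$)
$E = 4$ ($E = \left(-2\right)^{2} = 4$)
$B{\left(c \right)} = c \left(4 - c\right)$ ($B{\left(c \right)} = \left(4 - c\right) c = c \left(4 - c\right)$)
$B{\left(F{\left(-15 \right)} \right)} + j{\left(562 \right)} = 2 \left(-15\right) \left(4 - 2 \left(-15\right)\right) + 256 = - 30 \left(4 - -30\right) + 256 = - 30 \left(4 + 30\right) + 256 = \left(-30\right) 34 + 256 = -1020 + 256 = -764$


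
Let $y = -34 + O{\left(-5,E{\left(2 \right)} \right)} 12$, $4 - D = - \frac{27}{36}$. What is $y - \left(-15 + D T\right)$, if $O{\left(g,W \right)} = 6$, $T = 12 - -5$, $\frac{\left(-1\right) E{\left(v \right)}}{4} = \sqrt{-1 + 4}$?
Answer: $- \frac{111}{4} \approx -27.75$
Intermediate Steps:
$E{\left(v \right)} = - 4 \sqrt{3}$ ($E{\left(v \right)} = - 4 \sqrt{-1 + 4} = - 4 \sqrt{3}$)
$T = 17$ ($T = 12 + 5 = 17$)
$D = \frac{19}{4}$ ($D = 4 - - \frac{27}{36} = 4 - \left(-27\right) \frac{1}{36} = 4 - - \frac{3}{4} = 4 + \frac{3}{4} = \frac{19}{4} \approx 4.75$)
$y = 38$ ($y = -34 + 6 \cdot 12 = -34 + 72 = 38$)
$y - \left(-15 + D T\right) = 38 - \left(-15 + \frac{19}{4} \cdot 17\right) = 38 - \left(-15 + \frac{323}{4}\right) = 38 - \frac{263}{4} = - \frac{111}{4}$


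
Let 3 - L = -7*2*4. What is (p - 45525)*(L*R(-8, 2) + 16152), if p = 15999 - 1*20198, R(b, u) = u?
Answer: -809009480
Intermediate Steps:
L = 59 (L = 3 - (-7*2)*4 = 3 - (-14)*4 = 3 - 1*(-56) = 3 + 56 = 59)
p = -4199 (p = 15999 - 20198 = -4199)
(p - 45525)*(L*R(-8, 2) + 16152) = (-4199 - 45525)*(59*2 + 16152) = -49724*(118 + 16152) = -49724*16270 = -809009480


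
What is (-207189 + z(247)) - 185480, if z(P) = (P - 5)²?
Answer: -334105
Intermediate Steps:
z(P) = (-5 + P)²
(-207189 + z(247)) - 185480 = (-207189 + (-5 + 247)²) - 185480 = (-207189 + 242²) - 185480 = (-207189 + 58564) - 185480 = -148625 - 185480 = -334105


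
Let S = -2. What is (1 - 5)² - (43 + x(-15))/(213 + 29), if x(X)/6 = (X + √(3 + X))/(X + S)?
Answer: 65003/4114 + 6*I*√3/2057 ≈ 15.8 + 0.0050522*I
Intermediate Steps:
x(X) = 6*(X + √(3 + X))/(-2 + X) (x(X) = 6*((X + √(3 + X))/(X - 2)) = 6*((X + √(3 + X))/(-2 + X)) = 6*(X + √(3 + X))/(-2 + X))
(1 - 5)² - (43 + x(-15))/(213 + 29) = (1 - 5)² - (43 + 6*(-15 + √(3 - 15))/(-2 - 15))/(213 + 29) = (-4)² - (43 + 6*(-15 + √(-12))/(-17))/242 = 16 - (43 + 6*(-1/17)*(-15 + 2*I*√3))/242 = 16 - (43 + (90/17 - 12*I*√3/17))/242 = 16 - (821/17 - 12*I*√3/17)/242 = 16 - (821/4114 - 6*I*√3/2057) = 16 + (-821/4114 + 6*I*√3/2057) = 65003/4114 + 6*I*√3/2057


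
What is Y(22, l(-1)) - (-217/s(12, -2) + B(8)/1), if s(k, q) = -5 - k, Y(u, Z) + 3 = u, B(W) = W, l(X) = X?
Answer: -30/17 ≈ -1.7647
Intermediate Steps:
Y(u, Z) = -3 + u
Y(22, l(-1)) - (-217/s(12, -2) + B(8)/1) = (-3 + 22) - (-217/(-5 - 1*12) + 8/1) = 19 - (-217/(-5 - 12) + 8*1) = 19 - (-217/(-17) + 8) = 19 - (-217*(-1/17) + 8) = 19 - (217/17 + 8) = 19 - 1*353/17 = 19 - 353/17 = -30/17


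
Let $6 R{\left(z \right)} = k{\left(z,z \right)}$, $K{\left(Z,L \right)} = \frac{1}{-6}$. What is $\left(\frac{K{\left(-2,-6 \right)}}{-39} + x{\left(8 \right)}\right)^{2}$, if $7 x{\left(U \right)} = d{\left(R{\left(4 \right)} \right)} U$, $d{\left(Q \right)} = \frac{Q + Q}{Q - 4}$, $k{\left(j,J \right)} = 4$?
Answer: $\frac{13756681}{67076100} \approx 0.20509$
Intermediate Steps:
$K{\left(Z,L \right)} = - \frac{1}{6}$
$R{\left(z \right)} = \frac{2}{3}$ ($R{\left(z \right)} = \frac{1}{6} \cdot 4 = \frac{2}{3}$)
$d{\left(Q \right)} = \frac{2 Q}{-4 + Q}$
$x{\left(U \right)} = - \frac{2 U}{35}$ ($x{\left(U \right)} = \frac{2 \cdot \frac{2}{3} \frac{1}{-4 + \frac{2}{3}} U}{7} = \frac{2 \cdot \frac{2}{3} \frac{1}{- \frac{10}{3}} U}{7} = \frac{2 \cdot \frac{2}{3} \left(- \frac{3}{10}\right) U}{7} = \frac{\left(- \frac{2}{5}\right) U}{7} = - \frac{2 U}{35}$)
$\left(\frac{K{\left(-2,-6 \right)}}{-39} + x{\left(8 \right)}\right)^{2} = \left(- \frac{1}{6 \left(-39\right)} - \frac{16}{35}\right)^{2} = \left(\left(- \frac{1}{6}\right) \left(- \frac{1}{39}\right) - \frac{16}{35}\right)^{2} = \left(\frac{1}{234} - \frac{16}{35}\right)^{2} = \left(- \frac{3709}{8190}\right)^{2} = \frac{13756681}{67076100}$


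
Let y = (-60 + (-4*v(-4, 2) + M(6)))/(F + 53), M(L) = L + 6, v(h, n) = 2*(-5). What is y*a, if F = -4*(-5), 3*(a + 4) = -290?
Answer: 2416/219 ≈ 11.032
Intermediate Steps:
a = -302/3 (a = -4 + (1/3)*(-290) = -4 - 290/3 = -302/3 ≈ -100.67)
v(h, n) = -10
M(L) = 6 + L
F = 20
y = -8/73 (y = (-60 + (-4*(-10) + (6 + 6)))/(20 + 53) = (-60 + (40 + 12))/73 = (-60 + 52)*(1/73) = -8*1/73 = -8/73 ≈ -0.10959)
y*a = -8/73*(-302/3) = 2416/219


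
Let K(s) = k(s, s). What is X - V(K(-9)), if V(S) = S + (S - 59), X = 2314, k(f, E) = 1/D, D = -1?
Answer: 2375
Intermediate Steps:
k(f, E) = -1 (k(f, E) = 1/(-1) = -1)
K(s) = -1
V(S) = -59 + 2*S (V(S) = S + (-59 + S) = -59 + 2*S)
X - V(K(-9)) = 2314 - (-59 + 2*(-1)) = 2314 - (-59 - 2) = 2314 - 1*(-61) = 2314 + 61 = 2375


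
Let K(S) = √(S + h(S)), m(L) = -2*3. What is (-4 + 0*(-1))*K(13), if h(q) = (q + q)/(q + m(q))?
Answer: -12*√91/7 ≈ -16.353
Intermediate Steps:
m(L) = -6
h(q) = 2*q/(-6 + q) (h(q) = (q + q)/(q - 6) = (2*q)/(-6 + q) = 2*q/(-6 + q))
K(S) = √(S + 2*S/(-6 + S))
(-4 + 0*(-1))*K(13) = (-4 + 0*(-1))*√(13*(-4 + 13)/(-6 + 13)) = (-4 + 0)*√(13*9/7) = -4*3*√91/7 = -12*√91/7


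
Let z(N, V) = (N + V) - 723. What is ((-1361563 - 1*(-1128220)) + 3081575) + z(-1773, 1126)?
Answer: 2846862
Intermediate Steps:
z(N, V) = -723 + N + V
((-1361563 - 1*(-1128220)) + 3081575) + z(-1773, 1126) = ((-1361563 - 1*(-1128220)) + 3081575) + (-723 - 1773 + 1126) = ((-1361563 + 1128220) + 3081575) - 1370 = (-233343 + 3081575) - 1370 = 2848232 - 1370 = 2846862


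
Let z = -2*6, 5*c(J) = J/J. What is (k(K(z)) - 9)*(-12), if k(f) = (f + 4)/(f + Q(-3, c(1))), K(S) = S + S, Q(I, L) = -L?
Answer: 11868/121 ≈ 98.083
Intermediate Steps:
c(J) = ⅕ (c(J) = (J/J)/5 = (⅕)*1 = ⅕)
z = -12
K(S) = 2*S
k(f) = (4 + f)/(-⅕ + f) (k(f) = (f + 4)/(f - 1*⅕) = (4 + f)/(f - ⅕) = (4 + f)/(-⅕ + f))
(k(K(z)) - 9)*(-12) = (5*(4 + 2*(-12))/(-1 + 5*(2*(-12))) - 9)*(-12) = (5*(4 - 24)/(-1 + 5*(-24)) - 9)*(-12) = (5*(-20)/(-1 - 120) - 9)*(-12) = (5*(-20)/(-121) - 9)*(-12) = (5*(-1/121)*(-20) - 9)*(-12) = (100/121 - 9)*(-12) = -989/121*(-12) = 11868/121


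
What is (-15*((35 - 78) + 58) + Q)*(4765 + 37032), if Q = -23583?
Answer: -995102976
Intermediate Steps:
(-15*((35 - 78) + 58) + Q)*(4765 + 37032) = (-15*((35 - 78) + 58) - 23583)*(4765 + 37032) = (-15*(-43 + 58) - 23583)*41797 = (-15*15 - 23583)*41797 = (-225 - 23583)*41797 = -23808*41797 = -995102976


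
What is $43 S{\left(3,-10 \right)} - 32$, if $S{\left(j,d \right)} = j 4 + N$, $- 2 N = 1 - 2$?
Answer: $\frac{1011}{2} \approx 505.5$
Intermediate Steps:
$N = \frac{1}{2}$ ($N = - \frac{1 - 2}{2} = \left(- \frac{1}{2}\right) \left(-1\right) = \frac{1}{2} \approx 0.5$)
$S{\left(j,d \right)} = \frac{1}{2} + 4 j$ ($S{\left(j,d \right)} = j 4 + \frac{1}{2} = 4 j + \frac{1}{2} = \frac{1}{2} + 4 j$)
$43 S{\left(3,-10 \right)} - 32 = 43 \left(\frac{1}{2} + 4 \cdot 3\right) - 32 = 43 \left(\frac{1}{2} + 12\right) - 32 = 43 \cdot \frac{25}{2} - 32 = \frac{1075}{2} - 32 = \frac{1011}{2}$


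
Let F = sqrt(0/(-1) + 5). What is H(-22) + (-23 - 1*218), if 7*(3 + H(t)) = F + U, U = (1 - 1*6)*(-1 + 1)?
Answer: -244 + sqrt(5)/7 ≈ -243.68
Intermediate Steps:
F = sqrt(5) (F = sqrt(0*(-1) + 5) = sqrt(0 + 5) = sqrt(5) ≈ 2.2361)
U = 0 (U = (1 - 6)*0 = -5*0 = 0)
H(t) = -3 + sqrt(5)/7 (H(t) = -3 + (sqrt(5) + 0)/7 = -3 + sqrt(5)/7)
H(-22) + (-23 - 1*218) = (-3 + sqrt(5)/7) + (-23 - 1*218) = (-3 + sqrt(5)/7) + (-23 - 218) = (-3 + sqrt(5)/7) - 241 = -244 + sqrt(5)/7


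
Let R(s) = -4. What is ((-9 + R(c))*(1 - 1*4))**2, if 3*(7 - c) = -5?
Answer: 1521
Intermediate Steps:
c = 26/3 (c = 7 - 1/3*(-5) = 7 + 5/3 = 26/3 ≈ 8.6667)
((-9 + R(c))*(1 - 1*4))**2 = ((-9 - 4)*(1 - 1*4))**2 = (-13*(1 - 4))**2 = (-13*(-3))**2 = 39**2 = 1521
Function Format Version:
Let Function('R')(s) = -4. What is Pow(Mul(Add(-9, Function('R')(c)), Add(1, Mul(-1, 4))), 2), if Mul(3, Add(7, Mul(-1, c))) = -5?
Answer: 1521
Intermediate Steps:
c = Rational(26, 3) (c = Add(7, Mul(Rational(-1, 3), -5)) = Add(7, Rational(5, 3)) = Rational(26, 3) ≈ 8.6667)
Pow(Mul(Add(-9, Function('R')(c)), Add(1, Mul(-1, 4))), 2) = Pow(Mul(Add(-9, -4), Add(1, Mul(-1, 4))), 2) = Pow(Mul(-13, Add(1, -4)), 2) = Pow(Mul(-13, -3), 2) = Pow(39, 2) = 1521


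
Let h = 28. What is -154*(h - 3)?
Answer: -3850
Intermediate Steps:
-154*(h - 3) = -154*(28 - 3) = -154*25 = -3850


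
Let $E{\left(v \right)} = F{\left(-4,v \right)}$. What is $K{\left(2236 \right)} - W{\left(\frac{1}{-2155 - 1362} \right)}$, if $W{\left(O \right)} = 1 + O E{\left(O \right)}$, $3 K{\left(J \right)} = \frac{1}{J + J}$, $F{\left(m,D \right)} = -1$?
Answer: $- \frac{47193971}{47184072} \approx -1.0002$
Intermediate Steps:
$E{\left(v \right)} = -1$
$K{\left(J \right)} = \frac{1}{6 J}$ ($K{\left(J \right)} = \frac{1}{3 \left(J + J\right)} = \frac{1}{3 \cdot 2 J} = \frac{\frac{1}{2} \frac{1}{J}}{3} = \frac{1}{6 J}$)
$W{\left(O \right)} = 1 - O$ ($W{\left(O \right)} = 1 + O \left(-1\right) = 1 - O$)
$K{\left(2236 \right)} - W{\left(\frac{1}{-2155 - 1362} \right)} = \frac{1}{6 \cdot 2236} - \left(1 - \frac{1}{-2155 - 1362}\right) = \frac{1}{6} \cdot \frac{1}{2236} - \left(1 - \frac{1}{-3517}\right) = \frac{1}{13416} - \left(1 - - \frac{1}{3517}\right) = \frac{1}{13416} - \left(1 + \frac{1}{3517}\right) = \frac{1}{13416} - \frac{3518}{3517} = - \frac{47193971}{47184072}$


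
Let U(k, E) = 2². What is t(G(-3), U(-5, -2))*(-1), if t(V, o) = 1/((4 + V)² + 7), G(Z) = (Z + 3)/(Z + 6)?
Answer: -1/23 ≈ -0.043478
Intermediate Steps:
U(k, E) = 4
G(Z) = (3 + Z)/(6 + Z)
t(V, o) = 1/(7 + (4 + V)²)
t(G(-3), U(-5, -2))*(-1) = -1/(7 + (4 + (3 - 3)/(6 - 3))²) = -1/(7 + (4 + 0/3)²) = -1/(7 + (4 + (⅓)*0)²) = -1/(7 + (4 + 0)²) = -1/(7 + 4²) = -1/(7 + 16) = -1/23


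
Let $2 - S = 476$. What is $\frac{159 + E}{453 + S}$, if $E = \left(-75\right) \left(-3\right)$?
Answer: $- \frac{128}{7} \approx -18.286$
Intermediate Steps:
$E = 225$
$S = -474$ ($S = 2 - 476 = -474$)
$\frac{159 + E}{453 + S} = \frac{159 + 225}{453 - 474} = \frac{384}{-21} = 384 \left(- \frac{1}{21}\right) = - \frac{128}{7}$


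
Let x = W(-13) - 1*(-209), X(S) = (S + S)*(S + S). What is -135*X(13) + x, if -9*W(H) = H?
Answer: -819446/9 ≈ -91050.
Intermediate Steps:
W(H) = -H/9
X(S) = 4*S**2 (X(S) = (2*S)*(2*S) = 4*S**2)
x = 1894/9 (x = -1/9*(-13) - 1*(-209) = 13/9 + 209 = 1894/9 ≈ 210.44)
-135*X(13) + x = -540*13**2 + 1894/9 = -540*169 + 1894/9 = -135*676 + 1894/9 = -91260 + 1894/9 = -819446/9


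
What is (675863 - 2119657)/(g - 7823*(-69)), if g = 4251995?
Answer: -721897/2395891 ≈ -0.30131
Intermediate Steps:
(675863 - 2119657)/(g - 7823*(-69)) = (675863 - 2119657)/(4251995 - 7823*(-69)) = -1443794/(4251995 + 539787) = -1443794/4791782 = -1443794*1/4791782 = -721897/2395891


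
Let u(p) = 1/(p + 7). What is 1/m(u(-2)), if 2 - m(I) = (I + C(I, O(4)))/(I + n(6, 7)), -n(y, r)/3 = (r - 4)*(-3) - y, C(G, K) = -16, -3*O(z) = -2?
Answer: 226/531 ≈ 0.42561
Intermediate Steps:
O(z) = ⅔ (O(z) = -⅓*(-2) = ⅔)
u(p) = 1/(7 + p)
n(y, r) = -36 + 3*y + 9*r (n(y, r) = -3*((r - 4)*(-3) - y) = -3*((-4 + r)*(-3) - y) = -3*((12 - 3*r) - y) = -3*(12 - y - 3*r) = -36 + 3*y + 9*r)
m(I) = 2 - (-16 + I)/(45 + I) (m(I) = 2 - (I - 16)/(I + (-36 + 3*6 + 9*7)) = 2 - (-16 + I)/(I + (-36 + 18 + 63)) = 2 - (-16 + I)/(I + 45) = 2 - (-16 + I)/(45 + I))
1/m(u(-2)) = 1/((106 + 1/(7 - 2))/(45 + 1/(7 - 2))) = 1/((106 + 1/5)/(45 + 1/5)) = 1/((106 + ⅕)/(45 + ⅕)) = 1/((531/5)/(226/5)) = 1/((5/226)*(531/5)) = 1/(531/226) = 226/531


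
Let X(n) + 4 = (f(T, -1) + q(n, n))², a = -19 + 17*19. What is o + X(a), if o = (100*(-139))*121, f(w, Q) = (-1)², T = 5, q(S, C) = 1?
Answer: -1681900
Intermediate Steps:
f(w, Q) = 1
o = -1681900 (o = -13900*121 = -1681900)
a = 304 (a = -19 + 323 = 304)
X(n) = 0 (X(n) = -4 + (1 + 1)² = -4 + 2² = -4 + 4 = 0)
o + X(a) = -1681900 + 0 = -1681900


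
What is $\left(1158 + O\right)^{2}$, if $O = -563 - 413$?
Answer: $33124$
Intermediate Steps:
$O = -976$ ($O = -563 - 413 = -976$)
$\left(1158 + O\right)^{2} = \left(1158 - 976\right)^{2} = 182^{2} = 33124$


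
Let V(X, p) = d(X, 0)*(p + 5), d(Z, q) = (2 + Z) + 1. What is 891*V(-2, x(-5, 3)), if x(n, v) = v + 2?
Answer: 8910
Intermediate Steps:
d(Z, q) = 3 + Z
x(n, v) = 2 + v
V(X, p) = (3 + X)*(5 + p) (V(X, p) = (3 + X)*(p + 5) = (3 + X)*(5 + p))
891*V(-2, x(-5, 3)) = 891*((3 - 2)*(5 + (2 + 3))) = 891*(1*(5 + 5)) = 891*(1*10) = 891*10 = 8910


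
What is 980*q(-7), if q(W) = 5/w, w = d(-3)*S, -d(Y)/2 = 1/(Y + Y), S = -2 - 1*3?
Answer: -2940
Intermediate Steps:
S = -5 (S = -2 - 3 = -5)
d(Y) = -1/Y (d(Y) = -2/(Y + Y) = -2*1/(2*Y) = -1/Y)
w = -5/3 (w = -1/(-3)*(-5) = -1*(-⅓)*(-5) = (⅓)*(-5) = -5/3 ≈ -1.6667)
q(W) = -3 (q(W) = 5/(-5/3) = 5*(-⅗) = -3)
980*q(-7) = 980*(-3) = -2940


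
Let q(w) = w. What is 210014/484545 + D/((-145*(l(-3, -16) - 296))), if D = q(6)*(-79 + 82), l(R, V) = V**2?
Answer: 122680301/281036100 ≈ 0.43653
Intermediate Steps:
D = 18 (D = 6*(-79 + 82) = 6*3 = 18)
210014/484545 + D/((-145*(l(-3, -16) - 296))) = 210014/484545 + 18/((-145*((-16)**2 - 296))) = 210014*(1/484545) + 18/((-145*(256 - 296))) = 210014/484545 + 18/((-145*(-40))) = 210014/484545 + 18/5800 = 210014/484545 + 18*(1/5800) = 210014/484545 + 9/2900 = 122680301/281036100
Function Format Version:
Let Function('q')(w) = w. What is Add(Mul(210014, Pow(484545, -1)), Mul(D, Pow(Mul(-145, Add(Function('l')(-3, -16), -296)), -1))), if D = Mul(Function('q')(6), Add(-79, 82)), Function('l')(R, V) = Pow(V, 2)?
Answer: Rational(122680301, 281036100) ≈ 0.43653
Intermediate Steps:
D = 18 (D = Mul(6, Add(-79, 82)) = Mul(6, 3) = 18)
Add(Mul(210014, Pow(484545, -1)), Mul(D, Pow(Mul(-145, Add(Function('l')(-3, -16), -296)), -1))) = Add(Mul(210014, Pow(484545, -1)), Mul(18, Pow(Mul(-145, Add(Pow(-16, 2), -296)), -1))) = Add(Mul(210014, Rational(1, 484545)), Mul(18, Pow(Mul(-145, Add(256, -296)), -1))) = Add(Rational(210014, 484545), Mul(18, Pow(Mul(-145, -40), -1))) = Add(Rational(210014, 484545), Mul(18, Pow(5800, -1))) = Add(Rational(210014, 484545), Mul(18, Rational(1, 5800))) = Add(Rational(210014, 484545), Rational(9, 2900)) = Rational(122680301, 281036100)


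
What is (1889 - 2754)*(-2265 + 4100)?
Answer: -1587275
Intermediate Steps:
(1889 - 2754)*(-2265 + 4100) = -865*1835 = -1587275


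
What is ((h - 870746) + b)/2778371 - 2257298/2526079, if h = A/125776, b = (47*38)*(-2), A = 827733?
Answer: -1066604505295218773/882744346142176784 ≈ -1.2083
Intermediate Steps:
b = -3572 (b = 1786*(-2) = -3572)
h = 827733/125776 ≈ 6.5810
((h - 870746) + b)/2778371 - 2257298/2526079 = ((827733/125776 - 870746) - 3572)/2778371 - 2257298/2526079 = (-109518121163/125776 - 3572)*(1/2778371) - 2257298*1/2526079 = -109967393035/125776*1/2778371 - 2257298/2526079 = -109967393035/349452390896 - 2257298/2526079 = -1066604505295218773/882744346142176784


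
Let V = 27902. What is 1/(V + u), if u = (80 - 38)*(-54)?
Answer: 1/25634 ≈ 3.9011e-5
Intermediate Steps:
u = -2268 (u = 42*(-54) = -2268)
1/(V + u) = 1/(27902 - 2268) = 1/25634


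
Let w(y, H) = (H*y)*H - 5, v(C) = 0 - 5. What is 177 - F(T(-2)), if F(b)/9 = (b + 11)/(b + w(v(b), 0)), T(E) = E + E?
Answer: 184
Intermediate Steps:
v(C) = -5
w(y, H) = -5 + y*H² (w(y, H) = y*H² - 5 = -5 + y*H²)
T(E) = 2*E
F(b) = 9*(11 + b)/(-5 + b) (F(b) = 9*((b + 11)/(b + (-5 - 5*0²))) = 9*((11 + b)/(b + (-5 - 5*0))) = 9*((11 + b)/(b + (-5 + 0))) = 9*((11 + b)/(b - 5)) = 9*((11 + b)/(-5 + b)) = 9*(11 + b)/(-5 + b))
177 - F(T(-2)) = 177 - 9*(11 + 2*(-2))/(-5 + 2*(-2)) = 177 - 9*(11 - 4)/(-5 - 4) = 177 - 9*7/(-9) = 177 - 9*(-1)*7/9 = 177 - 1*(-7) = 177 + 7 = 184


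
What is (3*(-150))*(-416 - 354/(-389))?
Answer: 72661500/389 ≈ 1.8679e+5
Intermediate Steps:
(3*(-150))*(-416 - 354/(-389)) = -450*(-416 - 354*(-1/389)) = -450*(-416 + 354/389) = -450*(-161470/389) = 72661500/389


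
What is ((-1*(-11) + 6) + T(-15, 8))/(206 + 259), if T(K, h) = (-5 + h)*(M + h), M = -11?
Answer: 8/465 ≈ 0.017204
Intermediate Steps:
T(K, h) = (-11 + h)*(-5 + h) (T(K, h) = (-5 + h)*(-11 + h) = (-11 + h)*(-5 + h))
((-1*(-11) + 6) + T(-15, 8))/(206 + 259) = ((-1*(-11) + 6) + (55 + 8² - 16*8))/(206 + 259) = ((11 + 6) + (55 + 64 - 128))/465 = (17 - 9)*(1/465) = 8*(1/465) = 8/465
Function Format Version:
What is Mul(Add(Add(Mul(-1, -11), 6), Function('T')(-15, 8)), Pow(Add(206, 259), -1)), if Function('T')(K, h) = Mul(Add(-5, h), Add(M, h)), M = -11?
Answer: Rational(8, 465) ≈ 0.017204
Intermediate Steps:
Function('T')(K, h) = Mul(Add(-11, h), Add(-5, h)) (Function('T')(K, h) = Mul(Add(-5, h), Add(-11, h)) = Mul(Add(-11, h), Add(-5, h)))
Mul(Add(Add(Mul(-1, -11), 6), Function('T')(-15, 8)), Pow(Add(206, 259), -1)) = Mul(Add(Add(Mul(-1, -11), 6), Add(55, Pow(8, 2), Mul(-16, 8))), Pow(Add(206, 259), -1)) = Mul(Add(Add(11, 6), Add(55, 64, -128)), Pow(465, -1)) = Mul(Add(17, -9), Rational(1, 465)) = Mul(8, Rational(1, 465)) = Rational(8, 465)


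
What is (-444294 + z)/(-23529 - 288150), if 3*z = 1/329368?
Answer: 439008678575/307971266616 ≈ 1.4255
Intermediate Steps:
z = 1/988104 (z = (⅓)/329368 = (⅓)*(1/329368) = 1/988104 ≈ 1.0120e-6)
(-444294 + z)/(-23529 - 288150) = (-444294 + 1/988104)/(-23529 - 288150) = -439008678575/988104/(-311679) = -439008678575/988104*(-1/311679) = 439008678575/307971266616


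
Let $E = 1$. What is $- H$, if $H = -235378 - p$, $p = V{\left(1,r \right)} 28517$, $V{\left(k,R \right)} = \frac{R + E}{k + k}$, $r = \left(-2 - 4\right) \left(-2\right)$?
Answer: $\frac{841477}{2} \approx 4.2074 \cdot 10^{5}$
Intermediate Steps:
$r = 12$ ($r = \left(-6\right) \left(-2\right) = 12$)
$V{\left(k,R \right)} = \frac{1 + R}{2 k}$ ($V{\left(k,R \right)} = \frac{R + 1}{k + k} = \frac{1 + R}{2 k}$)
$p = \frac{370721}{2}$ ($p = \frac{1 + 12}{2 \cdot 1} \cdot 28517 = \frac{1}{2} \cdot 1 \cdot 13 \cdot 28517 = \frac{13}{2} \cdot 28517 = \frac{370721}{2} \approx 1.8536 \cdot 10^{5}$)
$H = - \frac{841477}{2}$ ($H = -235378 - \frac{370721}{2} = - \frac{841477}{2} \approx -4.2074 \cdot 10^{5}$)
$- H = \left(-1\right) \left(- \frac{841477}{2}\right) = \frac{841477}{2}$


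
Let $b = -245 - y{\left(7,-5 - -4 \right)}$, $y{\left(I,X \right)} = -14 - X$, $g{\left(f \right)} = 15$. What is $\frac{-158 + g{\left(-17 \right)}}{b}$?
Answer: $\frac{143}{232} \approx 0.61638$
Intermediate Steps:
$b = -232$ ($b = -245 - \left(-14 - \left(-5 - -4\right)\right) = -245 - \left(-14 - \left(-5 + 4\right)\right) = -245 - \left(-14 - -1\right) = -245 - \left(-14 + 1\right) = -245 - -13 = -245 + 13 = -232$)
$\frac{-158 + g{\left(-17 \right)}}{b} = \frac{-158 + 15}{-232} = \left(-143\right) \left(- \frac{1}{232}\right) = \frac{143}{232}$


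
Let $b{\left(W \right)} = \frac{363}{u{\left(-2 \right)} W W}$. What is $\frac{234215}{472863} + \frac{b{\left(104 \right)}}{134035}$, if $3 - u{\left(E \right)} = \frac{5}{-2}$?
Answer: $\frac{15433945481789}{31160007222240} \approx 0.49531$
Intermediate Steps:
$u{\left(E \right)} = \frac{11}{2}$ ($u{\left(E \right)} = 3 - \frac{5}{-2} = 3 - 5 \left(- \frac{1}{2}\right) = 3 - - \frac{5}{2} = 3 + \frac{5}{2} = \frac{11}{2}$)
$b{\left(W \right)} = \frac{66}{W^{2}}$ ($b{\left(W \right)} = \frac{363}{\frac{11 W}{2} W} = \frac{363}{\frac{11}{2} W^{2}} = 363 \frac{2}{11 W^{2}} = \frac{66}{W^{2}}$)
$\frac{234215}{472863} + \frac{b{\left(104 \right)}}{134035} = \frac{234215}{472863} + \frac{66 \cdot \frac{1}{10816}}{134035} = 234215 \cdot \frac{1}{472863} + 66 \cdot \frac{1}{10816} \cdot \frac{1}{134035} = \frac{234215}{472863} + \frac{33}{5408} \cdot \frac{1}{134035} = \frac{234215}{472863} + \frac{3}{65896480} = \frac{15433945481789}{31160007222240}$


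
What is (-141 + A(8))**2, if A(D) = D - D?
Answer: 19881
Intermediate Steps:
A(D) = 0
(-141 + A(8))**2 = (-141 + 0)**2 = (-141)**2 = 19881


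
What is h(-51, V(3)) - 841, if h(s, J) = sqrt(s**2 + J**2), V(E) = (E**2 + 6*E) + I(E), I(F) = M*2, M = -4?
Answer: -841 + sqrt(2962) ≈ -786.58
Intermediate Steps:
I(F) = -8 (I(F) = -4*2 = -8)
V(E) = -8 + E**2 + 6*E (V(E) = (E**2 + 6*E) - 8 = -8 + E**2 + 6*E)
h(s, J) = sqrt(J**2 + s**2)
h(-51, V(3)) - 841 = sqrt((-8 + 3**2 + 6*3)**2 + (-51)**2) - 841 = sqrt((-8 + 9 + 18)**2 + 2601) - 841 = sqrt(19**2 + 2601) - 841 = sqrt(361 + 2601) - 841 = sqrt(2962) - 841 = -841 + sqrt(2962)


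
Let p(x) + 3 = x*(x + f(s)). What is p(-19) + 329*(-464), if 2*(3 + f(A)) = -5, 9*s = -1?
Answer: -304387/2 ≈ -1.5219e+5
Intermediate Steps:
s = -1/9 (s = (1/9)*(-1) = -1/9 ≈ -0.11111)
f(A) = -11/2 (f(A) = -3 + (1/2)*(-5) = -3 - 5/2 = -11/2)
p(x) = -3 + x*(-11/2 + x) (p(x) = -3 + x*(x - 11/2) = -3 + x*(-11/2 + x))
p(-19) + 329*(-464) = (-3 + (-19)**2 - 11/2*(-19)) + 329*(-464) = (-3 + 361 + 209/2) - 152656 = 925/2 - 152656 = -304387/2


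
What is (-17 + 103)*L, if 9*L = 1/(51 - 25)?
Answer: 43/117 ≈ 0.36752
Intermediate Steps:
L = 1/234 (L = 1/(9*(51 - 25)) = (⅑)/26 = (⅑)*(1/26) = 1/234 ≈ 0.0042735)
(-17 + 103)*L = (-17 + 103)*(1/234) = 86*(1/234) = 43/117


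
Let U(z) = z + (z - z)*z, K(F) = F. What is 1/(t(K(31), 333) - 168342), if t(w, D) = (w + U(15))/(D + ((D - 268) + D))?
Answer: -731/123057956 ≈ -5.9403e-6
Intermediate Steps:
U(z) = z (U(z) = z + 0*z = z + 0 = z)
t(w, D) = (15 + w)/(-268 + 3*D) (t(w, D) = (w + 15)/(D + ((D - 268) + D)) = (15 + w)/(D + ((-268 + D) + D)) = (15 + w)/(D + (-268 + 2*D)) = (15 + w)/(-268 + 3*D))
1/(t(K(31), 333) - 168342) = 1/((15 + 31)/(-268 + 3*333) - 168342) = 1/(46/(-268 + 999) - 168342) = 1/(46/731 - 168342) = 1/(-123057956/731) = -731/123057956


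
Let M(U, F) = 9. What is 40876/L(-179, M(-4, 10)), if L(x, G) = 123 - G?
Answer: 20438/57 ≈ 358.56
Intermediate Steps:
40876/L(-179, M(-4, 10)) = 40876/(123 - 1*9) = 40876/(123 - 9) = 40876/114 = 40876*(1/114) = 20438/57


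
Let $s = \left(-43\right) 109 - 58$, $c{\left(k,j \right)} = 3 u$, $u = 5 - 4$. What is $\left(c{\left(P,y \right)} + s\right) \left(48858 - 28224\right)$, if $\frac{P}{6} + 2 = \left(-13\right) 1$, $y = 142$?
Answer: $-97846428$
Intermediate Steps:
$P = -90$ ($P = -12 + 6 \left(\left(-13\right) 1\right) = -12 + 6 \left(-13\right) = -12 - 78 = -90$)
$u = 1$
$c{\left(k,j \right)} = 3$ ($c{\left(k,j \right)} = 3 \cdot 1 = 3$)
$s = -4745$ ($s = -4687 - 58 = -4745$)
$\left(c{\left(P,y \right)} + s\right) \left(48858 - 28224\right) = \left(3 - 4745\right) \left(48858 - 28224\right) = \left(-4742\right) 20634 = -97846428$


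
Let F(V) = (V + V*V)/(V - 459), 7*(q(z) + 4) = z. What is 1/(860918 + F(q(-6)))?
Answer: 1337/1151047312 ≈ 1.1616e-6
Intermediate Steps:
q(z) = -4 + z/7
F(V) = (V + V²)/(-459 + V)
1/(860918 + F(q(-6))) = 1/(860918 + (-4 + (⅐)*(-6))*(1 + (-4 + (⅐)*(-6)))/(-459 + (-4 + (⅐)*(-6)))) = 1/(860918 + (-4 - 6/7)*(1 + (-4 - 6/7))/(-459 + (-4 - 6/7))) = 1/(860918 - 34*(1 - 34/7)/(7*(-459 - 34/7))) = 1/(860918 - 34/7*(-27/7)/(-3247/7)) = 1/(860918 - 34/7*(-7/3247)*(-27/7)) = 1/(860918 - 54/1337) = 1/(1151047312/1337) = 1337/1151047312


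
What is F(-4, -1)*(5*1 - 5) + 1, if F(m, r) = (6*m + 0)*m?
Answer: 1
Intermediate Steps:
F(m, r) = 6*m² (F(m, r) = (6*m)*m = 6*m²)
F(-4, -1)*(5*1 - 5) + 1 = (6*(-4)²)*(5*1 - 5) + 1 = (6*16)*(5 - 5) + 1 = 96*0 + 1 = 0 + 1 = 1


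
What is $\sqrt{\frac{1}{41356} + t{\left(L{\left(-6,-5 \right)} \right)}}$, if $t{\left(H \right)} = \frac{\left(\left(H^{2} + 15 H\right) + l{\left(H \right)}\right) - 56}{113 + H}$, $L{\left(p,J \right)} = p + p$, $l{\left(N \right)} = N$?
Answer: $\frac{47 i \sqrt{41492517}}{298354} \approx 1.0147 i$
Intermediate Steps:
$L{\left(p,J \right)} = 2 p$
$t{\left(H \right)} = \frac{-56 + H^{2} + 16 H}{113 + H}$ ($t{\left(H \right)} = \frac{\left(\left(H^{2} + 15 H\right) + H\right) - 56}{113 + H} = \frac{\left(H^{2} + 16 H\right) - 56}{113 + H} = \frac{-56 + H^{2} + 16 H}{113 + H}$)
$\sqrt{\frac{1}{41356} + t{\left(L{\left(-6,-5 \right)} \right)}} = \sqrt{\frac{1}{41356} + \frac{-56 + \left(2 \left(-6\right)\right)^{2} + 16 \cdot 2 \left(-6\right)}{113 + 2 \left(-6\right)}} = \sqrt{\frac{1}{41356} + \frac{-56 + \left(-12\right)^{2} + 16 \left(-12\right)}{113 - 12}} = \sqrt{\frac{1}{41356} + \frac{-56 + 144 - 192}{101}} = \sqrt{\frac{1}{41356} + \frac{1}{101} \left(-104\right)} = \sqrt{\frac{1}{41356} - \frac{104}{101}} = \sqrt{- \frac{4300923}{4176956}} = \frac{47 i \sqrt{41492517}}{298354}$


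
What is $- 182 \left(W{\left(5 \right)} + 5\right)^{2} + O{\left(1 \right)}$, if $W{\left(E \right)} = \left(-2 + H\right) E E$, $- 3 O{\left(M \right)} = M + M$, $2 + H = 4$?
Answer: $- \frac{13652}{3} \approx -4550.7$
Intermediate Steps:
$H = 2$ ($H = -2 + 4 = 2$)
$O{\left(M \right)} = - \frac{2 M}{3}$ ($O{\left(M \right)} = - \frac{M + M}{3} = - \frac{2 M}{3}$)
$W{\left(E \right)} = 0$ ($W{\left(E \right)} = \left(-2 + 2\right) E E = 0 E^{2} = 0$)
$- 182 \left(W{\left(5 \right)} + 5\right)^{2} + O{\left(1 \right)} = - 182 \left(0 + 5\right)^{2} - \frac{2}{3} = - 182 \cdot 5^{2} - \frac{2}{3} = \left(-182\right) 25 - \frac{2}{3} = -4550 - \frac{2}{3} = - \frac{13652}{3}$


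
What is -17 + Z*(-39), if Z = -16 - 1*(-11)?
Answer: 178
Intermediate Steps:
Z = -5 (Z = -16 + 11 = -5)
-17 + Z*(-39) = -17 - 5*(-39) = -17 + 195 = 178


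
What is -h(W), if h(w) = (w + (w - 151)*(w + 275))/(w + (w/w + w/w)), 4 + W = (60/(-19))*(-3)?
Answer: 14732709/2698 ≈ 5460.6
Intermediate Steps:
W = 104/19 (W = -4 + (60/(-19))*(-3) = -4 + (60*(-1/19))*(-3) = -4 - 60/19*(-3) = -4 + 180/19 = 104/19 ≈ 5.4737)
h(w) = (w + (-151 + w)*(275 + w))/(2 + w) (h(w) = (w + (-151 + w)*(275 + w))/(w + (1 + 1)) = (w + (-151 + w)*(275 + w))/(w + 2) = (w + (-151 + w)*(275 + w))/(2 + w))
-h(W) = -(-41525 + (104/19)² + 125*(104/19))/(2 + 104/19) = -(-41525 + 10816/361 + 13000/19)/142/19 = -19*(-14732709)/(142*361) = -1*(-14732709/2698) = 14732709/2698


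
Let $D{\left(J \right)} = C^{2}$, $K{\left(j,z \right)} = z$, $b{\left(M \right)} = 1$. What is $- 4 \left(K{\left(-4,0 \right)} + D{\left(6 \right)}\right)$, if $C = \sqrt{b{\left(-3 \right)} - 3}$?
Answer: $8$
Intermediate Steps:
$C = i \sqrt{2}$ ($C = \sqrt{1 - 3} = \sqrt{-2} = i \sqrt{2} \approx 1.4142 i$)
$D{\left(J \right)} = -2$ ($D{\left(J \right)} = \left(i \sqrt{2}\right)^{2} = -2$)
$- 4 \left(K{\left(-4,0 \right)} + D{\left(6 \right)}\right) = - 4 \left(0 - 2\right) = \left(-4\right) \left(-2\right) = 8$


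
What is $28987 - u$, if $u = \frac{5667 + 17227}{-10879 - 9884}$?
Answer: $\frac{601879975}{20763} \approx 28988.0$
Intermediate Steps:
$u = - \frac{22894}{20763}$ ($u = \frac{22894}{-20763} = 22894 \left(- \frac{1}{20763}\right) = - \frac{22894}{20763} \approx -1.1026$)
$28987 - u = 28987 - - \frac{22894}{20763} = 28987 + \frac{22894}{20763} = \frac{601879975}{20763}$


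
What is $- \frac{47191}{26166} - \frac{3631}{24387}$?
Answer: $- \frac{138428407}{70901138} \approx -1.9524$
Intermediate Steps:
$- \frac{47191}{26166} - \frac{3631}{24387} = - \frac{138428407}{70901138}$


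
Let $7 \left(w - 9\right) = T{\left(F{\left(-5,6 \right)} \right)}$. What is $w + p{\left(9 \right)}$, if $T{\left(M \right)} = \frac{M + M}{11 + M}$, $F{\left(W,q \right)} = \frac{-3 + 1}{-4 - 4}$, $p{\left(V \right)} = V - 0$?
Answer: $\frac{5672}{315} \approx 18.006$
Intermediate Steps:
$p{\left(V \right)} = V$ ($p{\left(V \right)} = V + 0 = V$)
$F{\left(W,q \right)} = \frac{1}{4}$ ($F{\left(W,q \right)} = - \frac{2}{-8} = \left(-2\right) \left(- \frac{1}{8}\right) = \frac{1}{4}$)
$T{\left(M \right)} = \frac{2 M}{11 + M}$
$w = \frac{2837}{315}$ ($w = 9 + \frac{2 \cdot \frac{1}{4} \frac{1}{11 + \frac{1}{4}}}{7} = 9 + \frac{2 \cdot \frac{1}{4} \frac{1}{\frac{45}{4}}}{7} = 9 + \frac{2 \cdot \frac{1}{4} \cdot \frac{4}{45}}{7} = 9 + \frac{1}{7} \cdot \frac{2}{45} = 9 + \frac{2}{315} = \frac{2837}{315} \approx 9.0063$)
$w + p{\left(9 \right)} = \frac{2837}{315} + 9 = \frac{5672}{315}$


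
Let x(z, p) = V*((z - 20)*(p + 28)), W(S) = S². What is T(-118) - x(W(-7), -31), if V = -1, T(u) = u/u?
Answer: -86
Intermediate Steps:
T(u) = 1
x(z, p) = -(-20 + z)*(28 + p) (x(z, p) = -(z - 20)*(p + 28) = -(-20 + z)*(28 + p))
T(-118) - x(W(-7), -31) = 1 - (560 - 28*(-7)² + 20*(-31) - 1*(-31)*(-7)²) = 1 - (560 - 28*49 - 620 - 1*(-31)*49) = 1 - (560 - 1372 - 620 + 1519) = 1 - 1*87 = 1 - 87 = -86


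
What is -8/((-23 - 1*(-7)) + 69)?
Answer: -8/53 ≈ -0.15094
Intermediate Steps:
-8/((-23 - 1*(-7)) + 69) = -8/((-23 + 7) + 69) = -8/(-16 + 69) = -8/53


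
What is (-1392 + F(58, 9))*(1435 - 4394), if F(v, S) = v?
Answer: 3947306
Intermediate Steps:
(-1392 + F(58, 9))*(1435 - 4394) = (-1392 + 58)*(1435 - 4394) = -1334*(-2959) = 3947306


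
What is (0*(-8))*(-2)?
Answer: 0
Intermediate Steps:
(0*(-8))*(-2) = 0*(-2) = 0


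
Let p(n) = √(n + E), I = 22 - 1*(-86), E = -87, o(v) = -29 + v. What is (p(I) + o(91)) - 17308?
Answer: -17246 + √21 ≈ -17241.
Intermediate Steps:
I = 108 (I = 22 + 86 = 108)
p(n) = √(-87 + n) (p(n) = √(n - 87) = √(-87 + n))
(p(I) + o(91)) - 17308 = (√(-87 + 108) + (-29 + 91)) - 17308 = (√21 + 62) - 17308 = (62 + √21) - 17308 = -17246 + √21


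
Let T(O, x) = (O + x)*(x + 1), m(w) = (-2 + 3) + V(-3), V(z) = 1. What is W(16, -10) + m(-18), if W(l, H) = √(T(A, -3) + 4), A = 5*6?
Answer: 2 + 5*I*√2 ≈ 2.0 + 7.0711*I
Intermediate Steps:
A = 30
m(w) = 2 (m(w) = (-2 + 3) + 1 = 1 + 1 = 2)
T(O, x) = (1 + x)*(O + x) (T(O, x) = (O + x)*(1 + x) = (1 + x)*(O + x))
W(l, H) = 5*I*√2 (W(l, H) = √((30 - 3 + (-3)² + 30*(-3)) + 4) = √((30 - 3 + 9 - 90) + 4) = √(-54 + 4) = √(-50) = 5*I*√2)
W(16, -10) + m(-18) = 5*I*√2 + 2 = 2 + 5*I*√2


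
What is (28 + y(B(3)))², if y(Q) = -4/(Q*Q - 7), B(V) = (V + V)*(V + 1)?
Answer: 253701184/323761 ≈ 783.61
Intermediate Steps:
B(V) = 2*V*(1 + V) (B(V) = (2*V)*(1 + V) = 2*V*(1 + V))
y(Q) = -4/(-7 + Q²) (y(Q) = -4/(Q² - 7) = -4/(-7 + Q²))
(28 + y(B(3)))² = (28 - 4/(-7 + (2*3*(1 + 3))²))² = (28 - 4/(-7 + (2*3*4)²))² = (28 - 4/(-7 + 24²))² = (28 - 4/(-7 + 576))² = (28 - 4/569)² = (15928/569)² = 253701184/323761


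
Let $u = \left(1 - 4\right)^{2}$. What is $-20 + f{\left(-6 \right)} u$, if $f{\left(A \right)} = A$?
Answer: $-74$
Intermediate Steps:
$u = 9$ ($u = \left(-3\right)^{2} = 9$)
$-20 + f{\left(-6 \right)} u = -20 - 54 = -74$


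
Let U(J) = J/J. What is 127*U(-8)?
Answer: 127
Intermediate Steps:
U(J) = 1
127*U(-8) = 127*1 = 127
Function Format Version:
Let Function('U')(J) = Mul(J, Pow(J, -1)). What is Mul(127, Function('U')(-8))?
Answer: 127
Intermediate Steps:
Function('U')(J) = 1
Mul(127, Function('U')(-8)) = Mul(127, 1) = 127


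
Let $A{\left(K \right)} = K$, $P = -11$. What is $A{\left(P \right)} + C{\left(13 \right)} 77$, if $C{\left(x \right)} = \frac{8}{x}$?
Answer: $\frac{473}{13} \approx 36.385$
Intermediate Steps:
$A{\left(P \right)} + C{\left(13 \right)} 77 = -11 + \frac{8}{13} \cdot 77 = -11 + \frac{616}{13} = \frac{473}{13}$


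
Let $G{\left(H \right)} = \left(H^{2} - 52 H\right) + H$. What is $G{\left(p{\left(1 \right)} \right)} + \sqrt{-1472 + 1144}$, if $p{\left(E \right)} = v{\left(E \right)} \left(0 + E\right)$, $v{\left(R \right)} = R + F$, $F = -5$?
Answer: $220 + 2 i \sqrt{82} \approx 220.0 + 18.111 i$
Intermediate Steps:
$v{\left(R \right)} = -5 + R$ ($v{\left(R \right)} = R - 5 = -5 + R$)
$p{\left(E \right)} = E \left(-5 + E\right)$ ($p{\left(E \right)} = \left(-5 + E\right) \left(0 + E\right) = \left(-5 + E\right) E = E \left(-5 + E\right)$)
$G{\left(H \right)} = H^{2} - 51 H$
$G{\left(p{\left(1 \right)} \right)} + \sqrt{-1472 + 1144} = 1 \left(-5 + 1\right) \left(-51 + 1 \left(-5 + 1\right)\right) + \sqrt{-1472 + 1144} = 1 \left(-4\right) \left(-51 + 1 \left(-4\right)\right) + \sqrt{-328} = - 4 \left(-51 - 4\right) + 2 i \sqrt{82} = \left(-4\right) \left(-55\right) + 2 i \sqrt{82} = 220 + 2 i \sqrt{82}$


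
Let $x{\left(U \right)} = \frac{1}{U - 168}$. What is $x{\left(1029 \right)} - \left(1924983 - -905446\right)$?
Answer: $- \frac{2436999368}{861} \approx -2.8304 \cdot 10^{6}$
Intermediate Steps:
$x{\left(U \right)} = \frac{1}{-168 + U}$
$x{\left(1029 \right)} - \left(1924983 - -905446\right) = \frac{1}{-168 + 1029} - \left(1924983 - -905446\right) = \frac{1}{861} - \left(1924983 + 905446\right) = \frac{1}{861} - 2830429 = - \frac{2436999368}{861}$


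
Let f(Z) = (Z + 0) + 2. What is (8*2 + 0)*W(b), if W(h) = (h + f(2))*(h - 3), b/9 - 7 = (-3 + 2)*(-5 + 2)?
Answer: 130848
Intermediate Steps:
f(Z) = 2 + Z (f(Z) = Z + 2 = 2 + Z)
b = 90 (b = 63 + 9*((-3 + 2)*(-5 + 2)) = 63 + 9*(-1*(-3)) = 63 + 9*3 = 63 + 27 = 90)
W(h) = (-3 + h)*(4 + h) (W(h) = (h + (2 + 2))*(h - 3) = (h + 4)*(-3 + h) = (4 + h)*(-3 + h) = (-3 + h)*(4 + h))
(8*2 + 0)*W(b) = (8*2 + 0)*(-12 + 90 + 90²) = (16 + 0)*(-12 + 90 + 8100) = 16*8178 = 130848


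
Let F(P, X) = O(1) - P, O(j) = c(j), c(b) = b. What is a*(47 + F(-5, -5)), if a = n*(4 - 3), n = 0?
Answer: 0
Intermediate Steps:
O(j) = j
F(P, X) = 1 - P
a = 0 (a = 0*(4 - 3) = 0*1 = 0)
a*(47 + F(-5, -5)) = 0*(47 + (1 - 1*(-5))) = 0*(47 + (1 + 5)) = 0*(47 + 6) = 0*53 = 0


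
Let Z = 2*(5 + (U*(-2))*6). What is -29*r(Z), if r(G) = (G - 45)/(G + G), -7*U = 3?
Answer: 5017/284 ≈ 17.665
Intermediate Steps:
U = -3/7 (U = -1/7*3 = -3/7 ≈ -0.42857)
Z = 142/7 (Z = 2*(5 - 3/7*(-2)*6) = 2*(5 + (6/7)*6) = 2*(5 + 36/7) = 2*(71/7) = 142/7 ≈ 20.286)
r(G) = (-45 + G)/(2*G) (r(G) = (-45 + G)/((2*G)) = (-45 + G)*(1/(2*G)) = (-45 + G)/(2*G))
-29*r(Z) = -29*(-45 + 142/7)/(2*142/7) = -29*7*(-173)/(2*142*7) = -29*(-173/284) = 5017/284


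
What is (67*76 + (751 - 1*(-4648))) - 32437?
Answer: -21946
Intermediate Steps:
(67*76 + (751 - 1*(-4648))) - 32437 = (5092 + (751 + 4648)) - 32437 = (5092 + 5399) - 32437 = 10491 - 32437 = -21946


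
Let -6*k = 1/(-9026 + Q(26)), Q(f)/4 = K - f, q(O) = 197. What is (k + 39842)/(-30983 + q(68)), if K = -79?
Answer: -322583599/249261048 ≈ -1.2942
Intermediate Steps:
Q(f) = -316 - 4*f (Q(f) = 4*(-79 - f) = -316 - 4*f)
k = 1/56676 (k = -1/(6*(-9026 + (-316 - 4*26))) = -1/(6*(-9026 + (-316 - 104))) = -1/(6*(-9026 - 420)) = -⅙/(-9446) = -⅙*(-1/9446) = 1/56676 ≈ 1.7644e-5)
(k + 39842)/(-30983 + q(68)) = (1/56676 + 39842)/(-30983 + 197) = (2258085193/56676)/(-30786) = (2258085193/56676)*(-1/30786) = -322583599/249261048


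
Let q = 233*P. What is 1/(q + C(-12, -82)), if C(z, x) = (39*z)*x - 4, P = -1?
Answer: 1/38139 ≈ 2.6220e-5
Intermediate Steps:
q = -233 (q = 233*(-1) = -233)
C(z, x) = -4 + 39*x*z (C(z, x) = 39*x*z - 4 = -4 + 39*x*z)
1/(q + C(-12, -82)) = 1/(-233 + (-4 + 39*(-82)*(-12))) = 1/(-233 + (-4 + 38376)) = 1/(-233 + 38372) = 1/38139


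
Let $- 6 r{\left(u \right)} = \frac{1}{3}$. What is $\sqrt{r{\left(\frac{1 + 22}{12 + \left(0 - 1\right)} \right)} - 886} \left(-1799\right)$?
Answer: $- \frac{1799 i \sqrt{31898}}{6} \approx - 53550.0 i$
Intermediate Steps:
$r{\left(u \right)} = - \frac{1}{18}$ ($r{\left(u \right)} = - \frac{1}{6 \cdot 3} = \left(- \frac{1}{6}\right) \frac{1}{3} = - \frac{1}{18}$)
$\sqrt{r{\left(\frac{1 + 22}{12 + \left(0 - 1\right)} \right)} - 886} \left(-1799\right) = \sqrt{- \frac{1}{18} - 886} \left(-1799\right) = \sqrt{- \frac{15949}{18}} \left(-1799\right) = \frac{i \sqrt{31898}}{6} \left(-1799\right) = - \frac{1799 i \sqrt{31898}}{6}$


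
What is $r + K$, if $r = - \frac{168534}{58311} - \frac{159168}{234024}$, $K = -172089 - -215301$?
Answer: $\frac{2729767247594}{63176729} \approx 43208.0$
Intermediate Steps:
$K = 43212$ ($K = -172089 + 215301 = 43212$)
$r = - \frac{225565954}{63176729}$ ($r = \left(-168534\right) \frac{1}{58311} - \frac{6632}{9751} = - \frac{18726}{6479} - \frac{6632}{9751} = - \frac{225565954}{63176729} \approx -3.5704$)
$r + K = - \frac{225565954}{63176729} + 43212 = \frac{2729767247594}{63176729}$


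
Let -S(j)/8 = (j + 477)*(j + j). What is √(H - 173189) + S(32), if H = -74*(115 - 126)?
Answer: -260608 + 5*I*√6895 ≈ -2.6061e+5 + 415.18*I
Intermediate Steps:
H = 814 (H = -74*(-11) = 814)
S(j) = -16*j*(477 + j) (S(j) = -8*(j + 477)*(j + j) = -8*(477 + j)*2*j = -16*j*(477 + j))
√(H - 173189) + S(32) = √(814 - 173189) - 16*32*(477 + 32) = √(-172375) - 16*32*509 = 5*I*√6895 - 260608 = -260608 + 5*I*√6895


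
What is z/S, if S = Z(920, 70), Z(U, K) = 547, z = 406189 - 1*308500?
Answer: 97689/547 ≈ 178.59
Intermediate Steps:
z = 97689 (z = 406189 - 308500 = 97689)
S = 547
z/S = 97689/547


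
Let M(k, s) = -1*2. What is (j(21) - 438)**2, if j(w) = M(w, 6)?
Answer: 193600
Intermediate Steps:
M(k, s) = -2
j(w) = -2
(j(21) - 438)**2 = (-2 - 438)**2 = (-440)**2 = 193600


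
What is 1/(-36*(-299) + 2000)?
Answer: 1/12764 ≈ 7.8345e-5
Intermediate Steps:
1/(-36*(-299) + 2000) = 1/(10764 + 2000) = 1/12764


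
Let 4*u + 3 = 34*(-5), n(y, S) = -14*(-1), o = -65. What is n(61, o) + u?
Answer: -117/4 ≈ -29.250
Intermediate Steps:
n(y, S) = 14
u = -173/4 (u = -¾ + (34*(-5))/4 = -¾ + (¼)*(-170) = -¾ - 85/2 = -173/4 ≈ -43.250)
n(61, o) + u = 14 - 173/4 = -117/4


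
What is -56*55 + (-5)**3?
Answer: -3205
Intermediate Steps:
-56*55 + (-5)**3 = -3080 - 125 = -3205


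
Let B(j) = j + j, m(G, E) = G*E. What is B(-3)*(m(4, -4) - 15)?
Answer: 186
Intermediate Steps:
m(G, E) = E*G
B(j) = 2*j
B(-3)*(m(4, -4) - 15) = (2*(-3))*(-4*4 - 15) = -6*(-16 - 15) = -6*(-31) = 186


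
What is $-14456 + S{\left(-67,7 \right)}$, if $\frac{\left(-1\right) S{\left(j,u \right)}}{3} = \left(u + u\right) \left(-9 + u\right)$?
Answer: $-14372$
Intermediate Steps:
$S{\left(j,u \right)} = - 6 u \left(-9 + u\right)$ ($S{\left(j,u \right)} = - 3 \left(u + u\right) \left(-9 + u\right) = - 3 \cdot 2 u \left(-9 + u\right) = - 6 u \left(-9 + u\right)$)
$-14456 + S{\left(-67,7 \right)} = -14456 + 6 \cdot 7 \left(9 - 7\right) = -14456 + 6 \cdot 7 \cdot 2 = -14456 + 84 = -14372$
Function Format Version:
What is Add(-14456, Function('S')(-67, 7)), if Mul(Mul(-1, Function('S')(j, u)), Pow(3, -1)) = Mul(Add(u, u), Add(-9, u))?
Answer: -14372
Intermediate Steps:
Function('S')(j, u) = Mul(-6, u, Add(-9, u)) (Function('S')(j, u) = Mul(-3, Mul(Add(u, u), Add(-9, u))) = Mul(-3, Mul(Mul(2, u), Add(-9, u))) = Mul(-3, Mul(2, u, Add(-9, u))) = Mul(-6, u, Add(-9, u)))
Add(-14456, Function('S')(-67, 7)) = Add(-14456, Mul(6, 7, Add(9, Mul(-1, 7)))) = Add(-14456, Mul(6, 7, Add(9, -7))) = Add(-14456, Mul(6, 7, 2)) = Add(-14456, 84) = -14372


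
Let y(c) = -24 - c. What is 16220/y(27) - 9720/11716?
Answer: -47632310/149379 ≈ -318.87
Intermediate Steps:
16220/y(27) - 9720/11716 = 16220/(-24 - 1*27) - 9720/11716 = 16220/(-24 - 27) - 9720*1/11716 = 16220/(-51) - 2430/2929 = 16220*(-1/51) - 2430/2929 = -16220/51 - 2430/2929 = -47632310/149379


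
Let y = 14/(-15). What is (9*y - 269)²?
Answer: 1923769/25 ≈ 76951.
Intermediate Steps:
y = -14/15 (y = 14*(-1/15) = -14/15 ≈ -0.93333)
(9*y - 269)² = (9*(-14/15) - 269)² = (-42/5 - 269)² = (-1387/5)² = 1923769/25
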